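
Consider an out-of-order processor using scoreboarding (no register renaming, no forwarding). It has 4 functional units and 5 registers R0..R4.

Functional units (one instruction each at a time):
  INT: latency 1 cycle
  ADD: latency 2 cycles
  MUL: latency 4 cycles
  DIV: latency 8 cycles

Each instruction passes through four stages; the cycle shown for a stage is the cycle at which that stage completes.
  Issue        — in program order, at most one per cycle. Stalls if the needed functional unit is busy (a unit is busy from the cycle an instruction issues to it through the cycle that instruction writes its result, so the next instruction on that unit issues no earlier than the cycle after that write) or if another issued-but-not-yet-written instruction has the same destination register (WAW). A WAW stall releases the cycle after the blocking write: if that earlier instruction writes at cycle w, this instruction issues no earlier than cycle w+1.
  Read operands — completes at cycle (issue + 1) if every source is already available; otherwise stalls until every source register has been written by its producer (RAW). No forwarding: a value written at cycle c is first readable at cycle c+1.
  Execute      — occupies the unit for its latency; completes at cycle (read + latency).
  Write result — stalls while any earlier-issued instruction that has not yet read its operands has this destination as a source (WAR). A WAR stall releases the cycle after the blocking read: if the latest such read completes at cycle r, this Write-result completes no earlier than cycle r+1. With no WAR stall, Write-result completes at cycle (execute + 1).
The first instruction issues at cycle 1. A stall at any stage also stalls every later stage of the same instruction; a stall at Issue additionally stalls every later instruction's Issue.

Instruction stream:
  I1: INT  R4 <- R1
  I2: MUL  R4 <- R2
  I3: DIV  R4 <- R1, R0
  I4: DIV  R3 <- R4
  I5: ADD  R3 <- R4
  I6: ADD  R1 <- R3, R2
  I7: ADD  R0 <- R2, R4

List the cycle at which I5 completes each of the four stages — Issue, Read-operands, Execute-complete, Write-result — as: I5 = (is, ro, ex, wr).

I5 = (34, 35, 37, 38)

cycle 1: I1→INT
cycle 2: I1 RO
cycle 3: I1 EX
cycle 4: I1 WR R4
cycle 5: I2→MUL
cycle 6: I2 RO
cycle 10: I2 EX
cycle 11: I2 WR R4
cycle 12: I3→DIV
cycle 13: I3 RO
cycle 21: I3 EX
cycle 22: I3 WR R4
cycle 23: I4→DIV
cycle 24: I4 RO
cycle 32: I4 EX
cycle 33: I4 WR R3
cycle 34: I5→ADD
cycle 35: I5 RO
cycle 37: I5 EX
cycle 38: I5 WR R3
cycle 39: I6→ADD
cycle 40: I6 RO
cycle 42: I6 EX
cycle 43: I6 WR R1
cycle 44: I7→ADD
cycle 45: I7 RO
cycle 47: I7 EX
cycle 48: I7 WR R0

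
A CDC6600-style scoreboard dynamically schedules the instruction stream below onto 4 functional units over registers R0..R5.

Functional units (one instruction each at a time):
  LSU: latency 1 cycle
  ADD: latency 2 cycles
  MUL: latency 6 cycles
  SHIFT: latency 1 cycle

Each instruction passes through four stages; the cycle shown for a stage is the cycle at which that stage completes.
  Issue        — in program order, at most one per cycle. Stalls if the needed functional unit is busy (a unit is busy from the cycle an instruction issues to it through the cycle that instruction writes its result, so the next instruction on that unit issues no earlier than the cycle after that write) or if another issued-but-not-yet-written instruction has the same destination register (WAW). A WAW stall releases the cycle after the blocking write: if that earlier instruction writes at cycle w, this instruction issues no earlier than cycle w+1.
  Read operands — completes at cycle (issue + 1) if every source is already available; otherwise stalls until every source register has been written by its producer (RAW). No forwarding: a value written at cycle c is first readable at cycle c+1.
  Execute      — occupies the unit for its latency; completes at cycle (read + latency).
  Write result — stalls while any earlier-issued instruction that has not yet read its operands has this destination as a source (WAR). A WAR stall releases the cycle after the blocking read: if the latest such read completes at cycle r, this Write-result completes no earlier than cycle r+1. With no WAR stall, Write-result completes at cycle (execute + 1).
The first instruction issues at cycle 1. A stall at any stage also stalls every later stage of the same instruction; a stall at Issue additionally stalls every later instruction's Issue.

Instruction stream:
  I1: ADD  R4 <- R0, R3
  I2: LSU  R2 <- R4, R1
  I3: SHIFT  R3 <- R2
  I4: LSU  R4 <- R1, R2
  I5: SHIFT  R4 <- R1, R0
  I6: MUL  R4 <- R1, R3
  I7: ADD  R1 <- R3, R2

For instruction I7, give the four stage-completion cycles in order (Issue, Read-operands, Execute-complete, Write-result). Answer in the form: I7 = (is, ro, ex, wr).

I7 = (18, 19, 21, 22)

[1] I1→ADD
[2] I1 RO; I2→LSU
[3] I3→SHIFT
[4] I1 EX
[5] I1 WR R4
[6] I2 RO
[7] I2 EX
[8] I2 WR R2
[9] I3 RO; I4→LSU
[10] I3 EX; I4 RO
[11] I3 WR R3; I4 EX
[12] I4 WR R4
[13] I5→SHIFT
[14] I5 RO
[15] I5 EX
[16] I5 WR R4
[17] I6→MUL
[18] I6 RO; I7→ADD
[19] I7 RO
[21] I7 EX
[22] I7 WR R1
[24] I6 EX
[25] I6 WR R4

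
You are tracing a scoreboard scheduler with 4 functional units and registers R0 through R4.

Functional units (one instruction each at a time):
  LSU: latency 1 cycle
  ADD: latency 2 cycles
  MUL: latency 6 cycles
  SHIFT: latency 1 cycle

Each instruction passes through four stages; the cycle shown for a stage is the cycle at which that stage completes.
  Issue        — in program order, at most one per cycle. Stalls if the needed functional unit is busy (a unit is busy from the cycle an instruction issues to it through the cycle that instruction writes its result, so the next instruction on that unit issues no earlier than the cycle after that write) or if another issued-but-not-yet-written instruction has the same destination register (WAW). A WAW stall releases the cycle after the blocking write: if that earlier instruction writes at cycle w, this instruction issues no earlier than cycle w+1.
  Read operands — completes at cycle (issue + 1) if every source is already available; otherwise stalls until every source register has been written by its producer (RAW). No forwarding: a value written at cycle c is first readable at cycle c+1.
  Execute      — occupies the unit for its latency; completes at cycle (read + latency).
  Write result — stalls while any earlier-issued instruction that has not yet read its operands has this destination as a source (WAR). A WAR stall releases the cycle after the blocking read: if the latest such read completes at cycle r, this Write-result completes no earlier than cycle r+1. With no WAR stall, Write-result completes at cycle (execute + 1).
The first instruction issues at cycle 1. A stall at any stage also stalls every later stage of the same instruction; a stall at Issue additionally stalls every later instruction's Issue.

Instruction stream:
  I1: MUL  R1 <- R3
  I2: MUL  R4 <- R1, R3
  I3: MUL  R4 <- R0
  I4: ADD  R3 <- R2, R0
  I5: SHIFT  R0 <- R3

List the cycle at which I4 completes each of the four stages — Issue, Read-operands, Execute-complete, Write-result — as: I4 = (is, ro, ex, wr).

I4 = (20, 21, 23, 24)

1) issue 1, read 2, done 8, write 9
2) issue 10, read 11, done 17, write 18  <struct: MUL busy until I1 writes@9>
3) issue 19, read 20, done 26, write 27  <struct: MUL busy until I2 writes@18>
4) issue 20, read 21, done 23, write 24
5) issue 21, read 25, done 26, write 27  <RAW R3: wait I4 write@24>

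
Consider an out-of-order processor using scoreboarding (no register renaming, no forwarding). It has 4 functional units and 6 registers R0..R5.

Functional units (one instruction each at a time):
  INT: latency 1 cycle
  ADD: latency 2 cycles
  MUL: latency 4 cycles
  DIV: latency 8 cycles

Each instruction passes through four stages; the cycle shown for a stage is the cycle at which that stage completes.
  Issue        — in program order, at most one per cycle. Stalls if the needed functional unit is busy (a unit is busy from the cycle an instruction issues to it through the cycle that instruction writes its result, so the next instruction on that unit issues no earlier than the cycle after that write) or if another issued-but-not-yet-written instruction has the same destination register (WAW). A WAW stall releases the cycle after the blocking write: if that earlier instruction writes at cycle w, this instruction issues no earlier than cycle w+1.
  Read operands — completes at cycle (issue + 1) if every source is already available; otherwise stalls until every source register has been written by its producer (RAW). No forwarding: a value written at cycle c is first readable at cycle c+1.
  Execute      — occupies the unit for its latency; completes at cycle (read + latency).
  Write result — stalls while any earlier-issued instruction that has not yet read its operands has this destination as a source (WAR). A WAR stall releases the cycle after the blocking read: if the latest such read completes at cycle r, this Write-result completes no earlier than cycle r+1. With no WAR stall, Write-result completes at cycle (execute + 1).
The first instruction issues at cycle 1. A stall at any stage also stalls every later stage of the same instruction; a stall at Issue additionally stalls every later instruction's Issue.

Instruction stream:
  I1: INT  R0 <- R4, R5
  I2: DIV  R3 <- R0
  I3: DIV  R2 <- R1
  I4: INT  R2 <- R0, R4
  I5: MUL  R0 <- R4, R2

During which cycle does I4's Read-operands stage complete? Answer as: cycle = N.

cycle = 27

[I1] 1/2/3/4
[I2] 2/5/13/14  (RAW R0: wait I1 write@4)
[I3] 15/16/24/25  (struct: DIV busy until I2 writes@14)
[I4] 26/27/28/29  (WAW R2: wait I3 write@25)
[I5] 27/30/34/35  (RAW R2: wait I4 write@29)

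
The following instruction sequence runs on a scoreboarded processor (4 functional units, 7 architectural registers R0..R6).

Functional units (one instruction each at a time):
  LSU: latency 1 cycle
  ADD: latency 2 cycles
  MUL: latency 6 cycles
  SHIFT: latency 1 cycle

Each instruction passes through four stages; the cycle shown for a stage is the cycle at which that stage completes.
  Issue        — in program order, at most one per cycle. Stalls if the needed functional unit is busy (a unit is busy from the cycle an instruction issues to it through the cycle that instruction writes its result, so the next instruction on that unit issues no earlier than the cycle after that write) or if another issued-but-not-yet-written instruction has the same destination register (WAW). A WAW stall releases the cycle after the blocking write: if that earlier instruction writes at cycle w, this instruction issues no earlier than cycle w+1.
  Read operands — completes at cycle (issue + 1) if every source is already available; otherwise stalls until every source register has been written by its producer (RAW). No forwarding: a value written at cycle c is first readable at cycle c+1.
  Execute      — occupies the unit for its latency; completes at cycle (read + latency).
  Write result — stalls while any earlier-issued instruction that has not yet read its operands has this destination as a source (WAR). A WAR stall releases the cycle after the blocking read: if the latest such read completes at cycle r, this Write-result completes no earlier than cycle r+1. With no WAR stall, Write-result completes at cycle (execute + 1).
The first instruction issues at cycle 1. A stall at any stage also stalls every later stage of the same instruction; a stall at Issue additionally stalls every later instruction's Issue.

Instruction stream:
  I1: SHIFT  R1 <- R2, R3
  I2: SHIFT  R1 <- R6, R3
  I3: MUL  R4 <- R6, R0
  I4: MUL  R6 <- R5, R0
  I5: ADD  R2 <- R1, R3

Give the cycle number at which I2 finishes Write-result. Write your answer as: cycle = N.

cycle = 8

  I1 | 1 | 2 | 3 | 4
  I2 | 5 | 6 | 7 | 8   struct: SHIFT busy until I1 writes@4
  I3 | 6 | 7 | 13 | 14
  I4 | 15 | 16 | 22 | 23   struct: MUL busy until I3 writes@14
  I5 | 16 | 17 | 19 | 20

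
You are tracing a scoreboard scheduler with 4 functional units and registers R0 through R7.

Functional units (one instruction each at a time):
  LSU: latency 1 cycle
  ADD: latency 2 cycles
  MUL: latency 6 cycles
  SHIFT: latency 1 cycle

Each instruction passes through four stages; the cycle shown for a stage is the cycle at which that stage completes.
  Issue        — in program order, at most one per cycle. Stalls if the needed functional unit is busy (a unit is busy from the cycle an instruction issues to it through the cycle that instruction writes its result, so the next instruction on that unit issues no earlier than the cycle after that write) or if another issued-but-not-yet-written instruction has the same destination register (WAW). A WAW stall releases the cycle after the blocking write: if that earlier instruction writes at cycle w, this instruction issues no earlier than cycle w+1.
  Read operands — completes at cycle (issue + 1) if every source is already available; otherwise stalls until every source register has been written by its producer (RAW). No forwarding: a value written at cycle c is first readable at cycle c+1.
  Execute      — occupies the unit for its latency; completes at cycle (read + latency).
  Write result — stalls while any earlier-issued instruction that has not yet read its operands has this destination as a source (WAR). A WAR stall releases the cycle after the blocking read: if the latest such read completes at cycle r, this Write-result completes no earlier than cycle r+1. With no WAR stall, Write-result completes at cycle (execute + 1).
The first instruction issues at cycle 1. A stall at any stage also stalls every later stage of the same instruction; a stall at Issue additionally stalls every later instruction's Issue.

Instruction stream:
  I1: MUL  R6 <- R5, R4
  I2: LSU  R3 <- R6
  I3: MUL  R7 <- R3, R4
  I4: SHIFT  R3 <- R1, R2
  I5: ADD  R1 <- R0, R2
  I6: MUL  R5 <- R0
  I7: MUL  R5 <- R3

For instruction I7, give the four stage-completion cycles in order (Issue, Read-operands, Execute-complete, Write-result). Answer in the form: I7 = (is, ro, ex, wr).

I1 -> (1, 2, 8, 9)
I2 -> (2, 10, 11, 12)  // RAW R6: wait I1 write@9
I3 -> (10, 13, 19, 20)  // struct: MUL busy until I1 writes@9, RAW R3: wait I2 write@12
I4 -> (13, 14, 15, 16)  // WAW R3: wait I2 write@12
I5 -> (14, 15, 17, 18)
I6 -> (21, 22, 28, 29)  // struct: MUL busy until I3 writes@20
I7 -> (30, 31, 37, 38)  // struct: MUL busy until I6 writes@29

I7 = (30, 31, 37, 38)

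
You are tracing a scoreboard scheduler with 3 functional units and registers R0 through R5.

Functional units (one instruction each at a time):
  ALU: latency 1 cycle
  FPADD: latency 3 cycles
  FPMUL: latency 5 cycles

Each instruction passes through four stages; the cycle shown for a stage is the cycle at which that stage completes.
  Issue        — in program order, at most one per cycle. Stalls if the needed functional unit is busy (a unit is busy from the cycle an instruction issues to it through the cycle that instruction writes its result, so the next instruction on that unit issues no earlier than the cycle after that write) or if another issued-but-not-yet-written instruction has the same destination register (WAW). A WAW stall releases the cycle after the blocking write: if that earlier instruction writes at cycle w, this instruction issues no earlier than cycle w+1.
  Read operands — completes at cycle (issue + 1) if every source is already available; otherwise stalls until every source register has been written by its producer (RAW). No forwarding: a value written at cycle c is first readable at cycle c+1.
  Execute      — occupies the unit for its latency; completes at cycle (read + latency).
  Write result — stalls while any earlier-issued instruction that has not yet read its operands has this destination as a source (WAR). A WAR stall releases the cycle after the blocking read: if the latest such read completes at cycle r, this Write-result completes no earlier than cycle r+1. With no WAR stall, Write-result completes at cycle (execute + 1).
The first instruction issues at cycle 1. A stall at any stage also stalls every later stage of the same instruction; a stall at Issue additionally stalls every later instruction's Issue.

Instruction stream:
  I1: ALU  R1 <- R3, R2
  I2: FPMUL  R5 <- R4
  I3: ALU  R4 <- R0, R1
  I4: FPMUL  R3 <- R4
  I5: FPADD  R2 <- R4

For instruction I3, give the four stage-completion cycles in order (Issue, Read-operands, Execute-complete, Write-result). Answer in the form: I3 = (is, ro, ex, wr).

I3 = (5, 6, 7, 8)

I1 -> (1, 2, 3, 4)
I2 -> (2, 3, 8, 9)
I3 -> (5, 6, 7, 8)  // struct: ALU busy until I1 writes@4
I4 -> (10, 11, 16, 17)  // struct: FPMUL busy until I2 writes@9
I5 -> (11, 12, 15, 16)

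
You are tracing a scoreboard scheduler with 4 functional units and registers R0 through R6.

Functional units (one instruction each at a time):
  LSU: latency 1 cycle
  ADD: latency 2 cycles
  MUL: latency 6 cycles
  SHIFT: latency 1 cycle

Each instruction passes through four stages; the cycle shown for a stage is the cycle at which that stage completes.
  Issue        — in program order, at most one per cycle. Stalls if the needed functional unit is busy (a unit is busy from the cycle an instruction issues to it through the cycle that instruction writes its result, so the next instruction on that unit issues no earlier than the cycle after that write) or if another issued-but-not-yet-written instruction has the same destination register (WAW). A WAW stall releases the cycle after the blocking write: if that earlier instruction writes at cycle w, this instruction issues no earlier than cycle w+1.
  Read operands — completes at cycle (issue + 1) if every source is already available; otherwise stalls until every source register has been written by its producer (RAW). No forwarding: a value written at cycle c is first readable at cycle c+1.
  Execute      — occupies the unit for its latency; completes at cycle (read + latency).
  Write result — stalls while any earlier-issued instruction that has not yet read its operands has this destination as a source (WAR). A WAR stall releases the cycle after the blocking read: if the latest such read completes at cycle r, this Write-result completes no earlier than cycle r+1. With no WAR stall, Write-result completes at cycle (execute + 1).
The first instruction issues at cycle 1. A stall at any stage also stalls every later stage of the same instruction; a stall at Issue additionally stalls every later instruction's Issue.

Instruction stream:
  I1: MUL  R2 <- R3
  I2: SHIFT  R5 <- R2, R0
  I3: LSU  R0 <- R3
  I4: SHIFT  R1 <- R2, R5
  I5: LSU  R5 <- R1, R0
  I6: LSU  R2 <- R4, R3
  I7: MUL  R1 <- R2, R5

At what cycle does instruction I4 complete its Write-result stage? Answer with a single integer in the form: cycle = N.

cycle = 16

c1: I1→MUL
c2: I1 RO, I2→SHIFT
c3: I3→LSU
c4: I3 RO
c5: I3 EX
c8: I1 EX
c9: I1 WR R2
c10: I2 RO
c11: I2 EX, I3 WR R0
c12: I2 WR R5
c13: I4→SHIFT
c14: I4 RO, I5→LSU
c15: I4 EX
c16: I4 WR R1
c17: I5 RO
c18: I5 EX
c19: I5 WR R5
c20: I6→LSU
c21: I6 RO, I7→MUL
c22: I6 EX
c23: I6 WR R2
c24: I7 RO
c30: I7 EX
c31: I7 WR R1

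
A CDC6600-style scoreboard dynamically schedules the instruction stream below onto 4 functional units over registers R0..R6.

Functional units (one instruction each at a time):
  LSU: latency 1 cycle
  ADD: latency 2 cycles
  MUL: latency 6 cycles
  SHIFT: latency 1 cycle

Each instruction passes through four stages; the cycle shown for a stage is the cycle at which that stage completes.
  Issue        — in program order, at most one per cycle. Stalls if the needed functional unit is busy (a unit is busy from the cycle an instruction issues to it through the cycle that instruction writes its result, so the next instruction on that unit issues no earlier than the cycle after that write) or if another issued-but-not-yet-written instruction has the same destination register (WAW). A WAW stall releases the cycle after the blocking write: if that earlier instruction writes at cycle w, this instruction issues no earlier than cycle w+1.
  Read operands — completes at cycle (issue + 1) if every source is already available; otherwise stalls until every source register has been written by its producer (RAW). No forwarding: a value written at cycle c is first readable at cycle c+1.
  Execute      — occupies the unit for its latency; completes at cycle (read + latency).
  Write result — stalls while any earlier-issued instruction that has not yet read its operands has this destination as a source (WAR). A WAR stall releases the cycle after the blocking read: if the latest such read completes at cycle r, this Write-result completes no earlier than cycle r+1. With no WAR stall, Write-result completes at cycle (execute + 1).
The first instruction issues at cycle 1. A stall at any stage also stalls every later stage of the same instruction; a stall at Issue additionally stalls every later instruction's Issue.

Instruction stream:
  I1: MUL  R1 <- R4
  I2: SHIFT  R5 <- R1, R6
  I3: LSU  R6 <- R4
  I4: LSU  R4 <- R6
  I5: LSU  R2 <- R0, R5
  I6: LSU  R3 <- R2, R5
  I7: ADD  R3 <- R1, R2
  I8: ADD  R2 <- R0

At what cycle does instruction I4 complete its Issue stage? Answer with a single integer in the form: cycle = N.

cycle = 12

1) issue 1, read 2, done 8, write 9
2) issue 2, read 10, done 11, write 12  <RAW R1: wait I1 write@9>
3) issue 3, read 4, done 5, write 11  <WAR R6: wait I2 read@10>
4) issue 12, read 13, done 14, write 15  <struct: LSU busy until I3 writes@11>
5) issue 16, read 17, done 18, write 19  <struct: LSU busy until I4 writes@15>
6) issue 20, read 21, done 22, write 23  <struct: LSU busy until I5 writes@19>
7) issue 24, read 25, done 27, write 28  <WAW R3: wait I6 write@23>
8) issue 29, read 30, done 32, write 33  <struct: ADD busy until I7 writes@28>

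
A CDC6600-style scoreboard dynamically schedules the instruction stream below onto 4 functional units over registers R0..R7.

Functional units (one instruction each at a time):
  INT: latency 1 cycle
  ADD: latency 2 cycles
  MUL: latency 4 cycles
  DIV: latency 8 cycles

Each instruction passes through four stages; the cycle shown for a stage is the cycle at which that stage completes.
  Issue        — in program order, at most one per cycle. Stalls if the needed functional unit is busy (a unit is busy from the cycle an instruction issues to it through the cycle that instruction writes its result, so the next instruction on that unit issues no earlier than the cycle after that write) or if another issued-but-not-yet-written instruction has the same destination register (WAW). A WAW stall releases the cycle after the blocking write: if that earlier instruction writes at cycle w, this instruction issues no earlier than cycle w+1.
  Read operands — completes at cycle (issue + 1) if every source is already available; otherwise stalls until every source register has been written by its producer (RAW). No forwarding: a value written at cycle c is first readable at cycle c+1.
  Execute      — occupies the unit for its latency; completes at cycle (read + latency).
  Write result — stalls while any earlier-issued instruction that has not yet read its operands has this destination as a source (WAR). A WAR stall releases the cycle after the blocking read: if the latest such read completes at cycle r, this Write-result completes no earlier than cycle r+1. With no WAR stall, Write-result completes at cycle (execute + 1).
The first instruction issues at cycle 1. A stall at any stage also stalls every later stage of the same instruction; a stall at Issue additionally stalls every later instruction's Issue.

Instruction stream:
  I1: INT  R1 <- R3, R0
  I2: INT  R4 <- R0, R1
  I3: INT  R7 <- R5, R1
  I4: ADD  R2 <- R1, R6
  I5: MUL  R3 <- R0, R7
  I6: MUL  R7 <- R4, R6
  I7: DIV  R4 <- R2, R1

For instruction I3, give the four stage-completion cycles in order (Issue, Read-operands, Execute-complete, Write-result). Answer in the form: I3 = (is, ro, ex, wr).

[1] I1 issues→INT
[2] I1 reads
[3] I1 exec-done
[4] I1 writes R1
[5] I2 issues→INT
[6] I2 reads
[7] I2 exec-done
[8] I2 writes R4
[9] I3 issues→INT
[10] I3 reads; I4 issues→ADD
[11] I3 exec-done; I4 reads; I5 issues→MUL
[12] I3 writes R7
[13] I4 exec-done; I5 reads
[14] I4 writes R2
[17] I5 exec-done
[18] I5 writes R3
[19] I6 issues→MUL
[20] I6 reads; I7 issues→DIV
[21] I7 reads
[24] I6 exec-done
[25] I6 writes R7
[29] I7 exec-done
[30] I7 writes R4

I3 = (9, 10, 11, 12)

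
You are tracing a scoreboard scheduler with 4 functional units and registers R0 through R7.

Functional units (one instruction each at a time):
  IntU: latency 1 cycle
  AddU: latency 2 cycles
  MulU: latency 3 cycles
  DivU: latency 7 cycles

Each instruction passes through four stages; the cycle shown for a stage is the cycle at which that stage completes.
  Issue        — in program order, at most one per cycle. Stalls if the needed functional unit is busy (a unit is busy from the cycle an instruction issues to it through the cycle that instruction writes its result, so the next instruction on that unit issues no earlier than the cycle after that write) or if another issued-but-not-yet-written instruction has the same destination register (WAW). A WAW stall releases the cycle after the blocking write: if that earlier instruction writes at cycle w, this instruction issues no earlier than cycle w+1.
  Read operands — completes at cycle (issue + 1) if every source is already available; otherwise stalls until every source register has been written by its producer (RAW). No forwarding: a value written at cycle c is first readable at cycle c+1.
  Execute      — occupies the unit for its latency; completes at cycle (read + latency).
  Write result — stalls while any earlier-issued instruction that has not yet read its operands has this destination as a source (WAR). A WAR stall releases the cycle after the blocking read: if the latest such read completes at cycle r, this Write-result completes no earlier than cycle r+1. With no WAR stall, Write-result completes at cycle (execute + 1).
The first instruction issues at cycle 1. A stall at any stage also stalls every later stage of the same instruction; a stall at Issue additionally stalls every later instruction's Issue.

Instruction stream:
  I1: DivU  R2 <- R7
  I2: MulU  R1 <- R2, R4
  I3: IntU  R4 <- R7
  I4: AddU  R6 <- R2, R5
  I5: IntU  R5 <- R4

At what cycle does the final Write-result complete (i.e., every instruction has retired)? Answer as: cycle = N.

cycle = 16

I1  is:1  ro:2  ex:9  wr:10
I2  is:2  ro:11  ex:14  wr:15  — RAW R2: wait I1 write@10
I3  is:3  ro:4  ex:5  wr:12  — WAR R4: wait I2 read@11
I4  is:4  ro:11  ex:13  wr:14  — RAW R2: wait I1 write@10
I5  is:13  ro:14  ex:15  wr:16  — struct: IntU busy until I3 writes@12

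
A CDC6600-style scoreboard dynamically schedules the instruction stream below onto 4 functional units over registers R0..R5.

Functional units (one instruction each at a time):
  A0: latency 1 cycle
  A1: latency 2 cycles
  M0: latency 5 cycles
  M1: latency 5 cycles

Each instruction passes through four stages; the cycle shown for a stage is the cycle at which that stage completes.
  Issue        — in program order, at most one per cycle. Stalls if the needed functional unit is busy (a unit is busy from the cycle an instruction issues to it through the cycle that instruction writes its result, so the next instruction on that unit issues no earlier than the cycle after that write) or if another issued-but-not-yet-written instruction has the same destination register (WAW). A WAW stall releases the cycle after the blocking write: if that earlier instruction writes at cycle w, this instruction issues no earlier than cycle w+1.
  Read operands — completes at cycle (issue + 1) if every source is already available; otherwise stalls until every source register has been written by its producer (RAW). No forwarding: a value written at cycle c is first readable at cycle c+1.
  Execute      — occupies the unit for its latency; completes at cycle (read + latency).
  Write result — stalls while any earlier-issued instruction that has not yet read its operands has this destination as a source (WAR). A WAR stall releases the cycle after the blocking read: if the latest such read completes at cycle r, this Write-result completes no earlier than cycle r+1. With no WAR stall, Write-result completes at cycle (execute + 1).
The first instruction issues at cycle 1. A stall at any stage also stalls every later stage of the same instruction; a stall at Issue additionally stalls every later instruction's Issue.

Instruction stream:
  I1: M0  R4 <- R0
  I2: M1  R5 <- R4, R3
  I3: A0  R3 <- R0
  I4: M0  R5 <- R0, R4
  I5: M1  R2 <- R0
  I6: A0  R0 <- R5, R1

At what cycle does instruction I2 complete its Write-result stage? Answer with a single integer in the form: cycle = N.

cycle = 15

t=1  I1→M0
t=2  I1 RO | I2→M1
t=3  I3→A0
t=4  I3 RO
t=5  I3 EX
t=7  I1 EX
t=8  I1 WR R4
t=9  I2 RO
t=10  I3 WR R3
t=14  I2 EX
t=15  I2 WR R5
t=16  I4→M0
t=17  I4 RO | I5→M1
t=18  I5 RO | I6→A0
t=22  I4 EX
t=23  I4 WR R5 | I5 EX
t=24  I5 WR R2 | I6 RO
t=25  I6 EX
t=26  I6 WR R0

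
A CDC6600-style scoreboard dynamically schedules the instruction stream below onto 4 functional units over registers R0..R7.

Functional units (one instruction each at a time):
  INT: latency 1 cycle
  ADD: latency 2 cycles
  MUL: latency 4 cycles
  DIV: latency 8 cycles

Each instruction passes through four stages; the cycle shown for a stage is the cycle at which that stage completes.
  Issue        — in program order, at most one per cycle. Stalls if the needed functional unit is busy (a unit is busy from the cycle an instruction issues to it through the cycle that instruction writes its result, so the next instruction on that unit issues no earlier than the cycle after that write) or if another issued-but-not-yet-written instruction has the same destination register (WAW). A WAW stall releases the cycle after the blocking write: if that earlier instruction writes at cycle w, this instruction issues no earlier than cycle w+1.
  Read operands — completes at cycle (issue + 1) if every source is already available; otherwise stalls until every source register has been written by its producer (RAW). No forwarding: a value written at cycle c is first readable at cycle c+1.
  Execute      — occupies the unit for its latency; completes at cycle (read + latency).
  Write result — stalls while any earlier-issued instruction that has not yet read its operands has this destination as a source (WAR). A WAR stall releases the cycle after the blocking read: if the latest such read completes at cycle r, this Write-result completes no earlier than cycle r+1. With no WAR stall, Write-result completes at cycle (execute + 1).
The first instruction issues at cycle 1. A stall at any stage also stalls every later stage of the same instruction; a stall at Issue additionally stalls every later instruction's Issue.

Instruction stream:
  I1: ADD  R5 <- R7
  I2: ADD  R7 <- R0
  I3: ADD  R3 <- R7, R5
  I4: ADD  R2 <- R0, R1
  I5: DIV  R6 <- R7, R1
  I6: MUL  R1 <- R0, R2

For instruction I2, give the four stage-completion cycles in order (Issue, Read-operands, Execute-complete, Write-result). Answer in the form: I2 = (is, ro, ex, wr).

I2 = (6, 7, 9, 10)

I1: IS=1 RO=2 EX=4 WR=5
I2: IS=6 RO=7 EX=9 WR=10  [struct: ADD busy until I1 writes@5]
I3: IS=11 RO=12 EX=14 WR=15  [struct: ADD busy until I2 writes@10]
I4: IS=16 RO=17 EX=19 WR=20  [struct: ADD busy until I3 writes@15]
I5: IS=17 RO=18 EX=26 WR=27
I6: IS=18 RO=21 EX=25 WR=26  [RAW R2: wait I4 write@20]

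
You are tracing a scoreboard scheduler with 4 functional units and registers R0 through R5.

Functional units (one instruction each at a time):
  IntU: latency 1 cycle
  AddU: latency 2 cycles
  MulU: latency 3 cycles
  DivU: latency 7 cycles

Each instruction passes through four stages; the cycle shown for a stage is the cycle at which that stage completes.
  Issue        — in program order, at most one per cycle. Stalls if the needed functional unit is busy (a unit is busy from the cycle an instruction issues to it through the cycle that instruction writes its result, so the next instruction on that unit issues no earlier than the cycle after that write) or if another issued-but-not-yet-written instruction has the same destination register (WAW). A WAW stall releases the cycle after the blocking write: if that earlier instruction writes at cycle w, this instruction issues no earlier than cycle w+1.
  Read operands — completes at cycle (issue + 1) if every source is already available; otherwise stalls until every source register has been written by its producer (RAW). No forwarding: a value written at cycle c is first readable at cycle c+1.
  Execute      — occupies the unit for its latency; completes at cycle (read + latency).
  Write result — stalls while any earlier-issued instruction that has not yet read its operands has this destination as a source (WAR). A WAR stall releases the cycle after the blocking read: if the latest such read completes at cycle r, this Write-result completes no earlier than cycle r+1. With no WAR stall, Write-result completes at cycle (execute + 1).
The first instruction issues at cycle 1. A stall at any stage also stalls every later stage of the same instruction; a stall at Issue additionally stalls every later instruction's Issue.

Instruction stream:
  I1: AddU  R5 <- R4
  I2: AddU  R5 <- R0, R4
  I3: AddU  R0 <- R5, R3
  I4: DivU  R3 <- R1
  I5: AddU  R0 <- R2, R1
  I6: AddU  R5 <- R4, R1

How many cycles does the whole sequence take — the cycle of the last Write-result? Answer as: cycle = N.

cycle = 25

c1: issue I1 (AddU)
c2: I1 read-ops
c4: I1 finished on AddU
c5: I1→R5
c6: issue I2 (AddU)
c7: I2 read-ops
c9: I2 finished on AddU
c10: I2→R5
c11: issue I3 (AddU)
c12: I3 read-ops | issue I4 (DivU)
c13: I4 read-ops
c14: I3 finished on AddU
c15: I3→R0
c16: issue I5 (AddU)
c17: I5 read-ops
c19: I5 finished on AddU
c20: I4 finished on DivU | I5→R0
c21: I4→R3 | issue I6 (AddU)
c22: I6 read-ops
c24: I6 finished on AddU
c25: I6→R5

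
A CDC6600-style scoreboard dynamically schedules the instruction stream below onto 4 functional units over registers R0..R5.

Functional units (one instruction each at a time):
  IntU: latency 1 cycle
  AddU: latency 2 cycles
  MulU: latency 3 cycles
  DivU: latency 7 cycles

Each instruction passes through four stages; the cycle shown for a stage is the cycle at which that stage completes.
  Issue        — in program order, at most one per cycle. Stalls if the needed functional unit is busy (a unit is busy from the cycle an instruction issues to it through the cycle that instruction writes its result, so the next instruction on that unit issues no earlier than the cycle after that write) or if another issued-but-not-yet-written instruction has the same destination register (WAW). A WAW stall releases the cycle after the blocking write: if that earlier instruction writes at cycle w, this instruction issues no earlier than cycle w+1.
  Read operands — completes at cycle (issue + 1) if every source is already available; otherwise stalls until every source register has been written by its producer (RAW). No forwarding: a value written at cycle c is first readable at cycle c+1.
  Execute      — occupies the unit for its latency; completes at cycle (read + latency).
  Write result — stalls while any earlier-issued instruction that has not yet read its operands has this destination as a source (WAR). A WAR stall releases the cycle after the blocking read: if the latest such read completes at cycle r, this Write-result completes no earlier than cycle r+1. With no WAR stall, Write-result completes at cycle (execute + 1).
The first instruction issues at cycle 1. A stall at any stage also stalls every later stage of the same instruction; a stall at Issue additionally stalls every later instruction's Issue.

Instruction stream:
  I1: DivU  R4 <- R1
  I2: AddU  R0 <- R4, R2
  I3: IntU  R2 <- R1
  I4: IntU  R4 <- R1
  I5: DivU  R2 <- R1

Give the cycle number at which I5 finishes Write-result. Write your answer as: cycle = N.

cycle = 23

I1: IS=1 RO=2 EX=9 WR=10
I2: IS=2 RO=11 EX=13 WR=14  [RAW R4: wait I1 write@10]
I3: IS=3 RO=4 EX=5 WR=12  [WAR R2: wait I2 read@11]
I4: IS=13 RO=14 EX=15 WR=16  [struct: IntU busy until I3 writes@12]
I5: IS=14 RO=15 EX=22 WR=23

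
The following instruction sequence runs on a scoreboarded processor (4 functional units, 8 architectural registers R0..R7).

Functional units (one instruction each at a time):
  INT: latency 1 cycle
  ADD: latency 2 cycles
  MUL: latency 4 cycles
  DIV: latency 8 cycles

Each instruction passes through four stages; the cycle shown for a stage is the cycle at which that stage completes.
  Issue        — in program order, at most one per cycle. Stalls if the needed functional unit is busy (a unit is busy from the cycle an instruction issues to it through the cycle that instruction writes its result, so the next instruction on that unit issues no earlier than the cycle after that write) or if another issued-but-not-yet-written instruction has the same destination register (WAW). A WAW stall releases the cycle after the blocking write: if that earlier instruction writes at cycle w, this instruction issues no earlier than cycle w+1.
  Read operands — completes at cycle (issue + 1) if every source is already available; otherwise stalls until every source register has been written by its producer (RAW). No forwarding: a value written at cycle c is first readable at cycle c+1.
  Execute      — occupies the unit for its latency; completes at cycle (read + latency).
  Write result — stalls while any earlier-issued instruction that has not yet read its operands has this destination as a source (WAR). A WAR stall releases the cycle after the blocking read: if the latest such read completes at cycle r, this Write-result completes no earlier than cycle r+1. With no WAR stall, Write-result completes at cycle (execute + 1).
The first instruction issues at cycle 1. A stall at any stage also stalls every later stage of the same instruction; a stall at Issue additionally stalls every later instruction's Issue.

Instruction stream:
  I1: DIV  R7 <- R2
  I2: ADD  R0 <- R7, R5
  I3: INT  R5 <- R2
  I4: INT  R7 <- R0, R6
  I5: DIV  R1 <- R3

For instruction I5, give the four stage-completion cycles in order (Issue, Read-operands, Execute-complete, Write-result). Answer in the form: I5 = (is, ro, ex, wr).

I5 = (15, 16, 24, 25)

c1: issue I1 (DIV)
c2: I1 read-ops; issue I2 (ADD)
c3: issue I3 (INT)
c4: I3 read-ops
c5: I3 finished on INT
c10: I1 finished on DIV
c11: I1→R7
c12: I2 read-ops
c13: I3→R5
c14: I2 finished on ADD; issue I4 (INT)
c15: I2→R0; issue I5 (DIV)
c16: I4 read-ops; I5 read-ops
c17: I4 finished on INT
c18: I4→R7
c24: I5 finished on DIV
c25: I5→R1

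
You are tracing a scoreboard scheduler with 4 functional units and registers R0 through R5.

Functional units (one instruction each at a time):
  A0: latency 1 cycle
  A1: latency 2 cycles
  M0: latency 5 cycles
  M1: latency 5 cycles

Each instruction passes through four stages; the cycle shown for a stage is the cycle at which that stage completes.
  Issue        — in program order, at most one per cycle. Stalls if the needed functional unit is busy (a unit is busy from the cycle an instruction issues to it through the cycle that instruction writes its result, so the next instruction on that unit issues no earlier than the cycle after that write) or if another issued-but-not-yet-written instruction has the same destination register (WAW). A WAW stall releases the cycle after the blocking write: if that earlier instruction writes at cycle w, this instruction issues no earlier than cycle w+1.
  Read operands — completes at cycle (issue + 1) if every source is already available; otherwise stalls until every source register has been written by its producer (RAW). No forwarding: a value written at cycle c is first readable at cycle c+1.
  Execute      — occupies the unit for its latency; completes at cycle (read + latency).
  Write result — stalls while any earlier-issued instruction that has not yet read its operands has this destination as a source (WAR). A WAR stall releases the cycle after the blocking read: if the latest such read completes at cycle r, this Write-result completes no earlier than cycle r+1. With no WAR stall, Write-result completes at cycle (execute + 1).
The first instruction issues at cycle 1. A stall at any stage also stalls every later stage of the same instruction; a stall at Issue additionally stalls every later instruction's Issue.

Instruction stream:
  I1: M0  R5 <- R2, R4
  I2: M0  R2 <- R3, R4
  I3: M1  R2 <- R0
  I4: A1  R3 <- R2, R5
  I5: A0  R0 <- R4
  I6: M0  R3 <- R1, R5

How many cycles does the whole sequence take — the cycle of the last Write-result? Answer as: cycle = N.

I1 -> (1, 2, 7, 8)
I2 -> (9, 10, 15, 16)  // struct: M0 busy until I1 writes@8
I3 -> (17, 18, 23, 24)  // WAW R2: wait I2 write@16
I4 -> (18, 25, 27, 28)  // RAW R2: wait I3 write@24
I5 -> (19, 20, 21, 22)
I6 -> (29, 30, 35, 36)  // WAW R3: wait I4 write@28

cycle = 36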